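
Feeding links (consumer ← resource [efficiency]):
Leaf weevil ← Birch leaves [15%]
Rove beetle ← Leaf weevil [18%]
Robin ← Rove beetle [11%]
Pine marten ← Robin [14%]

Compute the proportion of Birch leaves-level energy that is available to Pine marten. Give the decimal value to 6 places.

0.000416

Product of link efficiencies: 0.15 × 0.18 × 0.11 × 0.14 = 0.0004158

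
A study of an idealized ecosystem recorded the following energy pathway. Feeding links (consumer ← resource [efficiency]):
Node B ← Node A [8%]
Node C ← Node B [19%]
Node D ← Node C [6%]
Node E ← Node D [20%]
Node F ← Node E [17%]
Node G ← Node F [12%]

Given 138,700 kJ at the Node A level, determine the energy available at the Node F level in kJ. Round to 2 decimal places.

4.30 kJ

Node B: 138700 × 0.08 = 11096 kJ
Node C: 11096 × 0.19 = 2108.24 kJ
Node D: 2108.24 × 0.06 = 126.4944 kJ
Node E: 126.4944 × 0.2 = 25.29888 kJ
Node F: 25.29888 × 0.17 = 4.3008096 kJ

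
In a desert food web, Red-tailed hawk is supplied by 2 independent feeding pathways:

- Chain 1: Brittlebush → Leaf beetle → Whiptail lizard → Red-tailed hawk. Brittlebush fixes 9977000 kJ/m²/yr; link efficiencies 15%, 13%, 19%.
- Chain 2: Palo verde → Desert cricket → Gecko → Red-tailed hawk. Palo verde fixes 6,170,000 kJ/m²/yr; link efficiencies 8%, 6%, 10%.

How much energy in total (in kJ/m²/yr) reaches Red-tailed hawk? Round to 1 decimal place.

39926.4 kJ/m²/yr

Chain 1: 9977000 × 0.15 × 0.13 × 0.19 = 36964.785 kJ/m²/yr
Chain 2: 6170000 × 0.08 × 0.06 × 0.1 = 2961.6 kJ/m²/yr
Total at Red-tailed hawk: 36964.785 + 2961.6 = 39926.385 kJ/m²/yr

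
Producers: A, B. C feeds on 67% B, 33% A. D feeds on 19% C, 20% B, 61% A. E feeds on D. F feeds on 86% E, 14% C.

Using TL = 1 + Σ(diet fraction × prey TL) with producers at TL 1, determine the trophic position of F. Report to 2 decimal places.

4.02

C: 1 + (0.67×1 + 0.33×1) = 2
D: 1 + (0.19×2 + 0.2×1 + 0.61×1) = 2.19
E: 1 + 2.19 = 3.19
F: 1 + (0.86×3.19 + 0.14×2) = 4.0234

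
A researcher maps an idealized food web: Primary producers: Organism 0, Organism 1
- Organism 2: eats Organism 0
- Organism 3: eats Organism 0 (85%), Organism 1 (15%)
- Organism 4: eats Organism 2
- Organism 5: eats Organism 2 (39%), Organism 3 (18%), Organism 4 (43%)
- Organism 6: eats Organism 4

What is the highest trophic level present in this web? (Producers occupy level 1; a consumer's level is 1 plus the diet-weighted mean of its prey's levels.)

Organism 2: 1 + 1 = 2
Organism 3: 1 + (0.85×1 + 0.15×1) = 2
Organism 4: 1 + 2 = 3
Organism 5: 1 + (0.39×2 + 0.18×2 + 0.43×3) = 3.43
Organism 6: 1 + 3 = 4

4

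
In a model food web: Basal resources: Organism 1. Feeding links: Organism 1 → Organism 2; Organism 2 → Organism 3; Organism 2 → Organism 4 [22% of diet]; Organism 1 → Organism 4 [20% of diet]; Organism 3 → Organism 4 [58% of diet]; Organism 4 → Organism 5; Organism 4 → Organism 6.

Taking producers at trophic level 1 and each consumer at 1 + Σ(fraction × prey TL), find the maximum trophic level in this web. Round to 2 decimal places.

4.38

Organism 2: 1 + 1 = 2
Organism 3: 1 + 2 = 3
Organism 4: 1 + (0.22×2 + 0.2×1 + 0.58×3) = 3.38
Organism 5: 1 + 3.38 = 4.38
Organism 6: 1 + 3.38 = 4.38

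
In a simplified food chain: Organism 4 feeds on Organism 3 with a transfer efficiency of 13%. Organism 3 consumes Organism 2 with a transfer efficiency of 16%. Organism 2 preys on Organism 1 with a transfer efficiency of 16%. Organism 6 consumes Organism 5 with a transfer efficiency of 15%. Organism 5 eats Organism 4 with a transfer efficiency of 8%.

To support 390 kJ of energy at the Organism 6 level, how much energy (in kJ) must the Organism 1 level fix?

Cumulative transfer efficiency: 0.16 × 0.16 × 0.13 × 0.08 × 0.15 = 0.000039936
Organism 1 energy = 390 / 0.000039936 = 9765625 kJ

9765625 kJ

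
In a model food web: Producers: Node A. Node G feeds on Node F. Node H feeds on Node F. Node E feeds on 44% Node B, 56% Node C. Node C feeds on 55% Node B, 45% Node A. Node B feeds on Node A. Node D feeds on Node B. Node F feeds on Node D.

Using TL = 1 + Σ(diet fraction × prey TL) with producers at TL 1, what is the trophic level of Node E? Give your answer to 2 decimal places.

3.31

Node B: 1 + 1 = 2
Node C: 1 + (0.55×2 + 0.45×1) = 2.55
Node D: 1 + 2 = 3
Node E: 1 + (0.44×2 + 0.56×2.55) = 3.308
Node F: 1 + 3 = 4
Node G: 1 + 4 = 5
Node H: 1 + 4 = 5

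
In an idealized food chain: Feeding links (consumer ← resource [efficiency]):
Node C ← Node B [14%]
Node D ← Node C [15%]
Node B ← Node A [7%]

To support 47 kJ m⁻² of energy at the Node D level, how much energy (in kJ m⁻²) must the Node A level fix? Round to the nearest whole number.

Cumulative transfer efficiency: 0.07 × 0.14 × 0.15 = 0.00147
Node A energy = 47 / 0.00147 = 31973 kJ m⁻²

31973 kJ m⁻²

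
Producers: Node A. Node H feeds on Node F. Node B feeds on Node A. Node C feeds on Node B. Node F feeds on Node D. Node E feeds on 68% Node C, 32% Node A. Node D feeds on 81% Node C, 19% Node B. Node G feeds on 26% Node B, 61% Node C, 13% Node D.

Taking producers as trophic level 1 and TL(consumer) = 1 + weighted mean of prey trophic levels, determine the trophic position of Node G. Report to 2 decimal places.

3.85

Node B: 1 + 1 = 2
Node C: 1 + 2 = 3
Node D: 1 + (0.81×3 + 0.19×2) = 3.81
Node E: 1 + (0.68×3 + 0.32×1) = 3.36
Node F: 1 + 3.81 = 4.81
Node G: 1 + (0.26×2 + 0.61×3 + 0.13×3.81) = 3.8453
Node H: 1 + 4.81 = 5.81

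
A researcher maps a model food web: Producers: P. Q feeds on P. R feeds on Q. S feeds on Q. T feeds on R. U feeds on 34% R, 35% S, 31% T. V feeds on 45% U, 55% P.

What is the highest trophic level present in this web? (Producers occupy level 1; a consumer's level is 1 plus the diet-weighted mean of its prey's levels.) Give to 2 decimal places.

Q: 1 + 1 = 2
R: 1 + 2 = 3
S: 1 + 2 = 3
T: 1 + 3 = 4
U: 1 + (0.34×3 + 0.35×3 + 0.31×4) = 4.31
V: 1 + (0.45×4.31 + 0.55×1) = 3.4895

4.31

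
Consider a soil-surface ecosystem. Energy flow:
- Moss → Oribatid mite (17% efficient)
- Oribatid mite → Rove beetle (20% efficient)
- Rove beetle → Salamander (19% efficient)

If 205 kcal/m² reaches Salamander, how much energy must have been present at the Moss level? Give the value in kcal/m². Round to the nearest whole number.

31734 kcal/m²

Cumulative transfer efficiency: 0.17 × 0.2 × 0.19 = 0.00646
Moss energy = 205 / 0.00646 = 31734 kcal/m²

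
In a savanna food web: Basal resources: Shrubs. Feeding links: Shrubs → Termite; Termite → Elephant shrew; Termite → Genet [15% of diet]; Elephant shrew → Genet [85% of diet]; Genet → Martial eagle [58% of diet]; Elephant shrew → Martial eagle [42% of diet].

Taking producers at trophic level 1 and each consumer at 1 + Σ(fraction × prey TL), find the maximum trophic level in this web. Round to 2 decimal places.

Termite: 1 + 1 = 2
Elephant shrew: 1 + 2 = 3
Genet: 1 + (0.15×2 + 0.85×3) = 3.85
Martial eagle: 1 + (0.58×3.85 + 0.42×3) = 4.493

4.49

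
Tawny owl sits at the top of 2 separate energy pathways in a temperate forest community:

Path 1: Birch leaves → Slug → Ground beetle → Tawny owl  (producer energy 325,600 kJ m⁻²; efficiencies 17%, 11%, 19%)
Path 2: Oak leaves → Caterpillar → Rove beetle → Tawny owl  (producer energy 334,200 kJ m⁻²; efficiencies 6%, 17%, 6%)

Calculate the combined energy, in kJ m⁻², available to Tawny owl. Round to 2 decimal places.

1361.39 kJ m⁻²

Path 1: 325600 × 0.17 × 0.11 × 0.19 = 1156.8568 kJ m⁻²
Path 2: 334200 × 0.06 × 0.17 × 0.06 = 204.5304 kJ m⁻²
Total at Tawny owl: 1156.8568 + 204.5304 = 1361.3872 kJ m⁻²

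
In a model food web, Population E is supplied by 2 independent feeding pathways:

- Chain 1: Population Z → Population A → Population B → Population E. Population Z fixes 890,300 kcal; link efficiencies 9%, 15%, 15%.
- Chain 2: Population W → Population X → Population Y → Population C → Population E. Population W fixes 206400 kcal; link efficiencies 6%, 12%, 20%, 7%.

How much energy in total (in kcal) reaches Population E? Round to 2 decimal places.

Chain 1: 890300 × 0.09 × 0.15 × 0.15 = 1802.8575 kcal
Chain 2: 206400 × 0.06 × 0.12 × 0.2 × 0.07 = 20.80512 kcal
Total at Population E: 1802.8575 + 20.80512 = 1823.66262 kcal

1823.66 kcal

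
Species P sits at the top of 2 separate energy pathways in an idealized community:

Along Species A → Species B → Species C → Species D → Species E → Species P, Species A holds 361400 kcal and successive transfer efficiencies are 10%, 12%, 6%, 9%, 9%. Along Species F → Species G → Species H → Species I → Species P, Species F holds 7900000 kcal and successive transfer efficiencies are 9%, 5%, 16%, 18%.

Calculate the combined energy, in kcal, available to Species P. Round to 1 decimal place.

1025.9 kcal

Via Species A: 361400 × 0.1 × 0.12 × 0.06 × 0.09 × 0.09 = 2.1076848 kcal
Via Species F: 7900000 × 0.09 × 0.05 × 0.16 × 0.18 = 1023.84 kcal
Total at Species P: 2.1076848 + 1023.84 = 1025.9476848 kcal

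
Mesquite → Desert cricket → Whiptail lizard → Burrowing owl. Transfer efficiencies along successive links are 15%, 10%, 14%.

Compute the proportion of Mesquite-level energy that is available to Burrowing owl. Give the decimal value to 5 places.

Product of link efficiencies: 0.15 × 0.1 × 0.14 = 0.0021

0.00210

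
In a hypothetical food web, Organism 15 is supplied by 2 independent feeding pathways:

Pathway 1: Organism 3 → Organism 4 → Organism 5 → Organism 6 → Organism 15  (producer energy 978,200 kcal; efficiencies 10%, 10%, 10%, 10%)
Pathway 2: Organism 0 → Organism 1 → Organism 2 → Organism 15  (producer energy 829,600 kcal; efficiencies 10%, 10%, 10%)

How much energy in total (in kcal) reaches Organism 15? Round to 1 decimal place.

927.4 kcal

Pathway 1: 978200 × 0.1 × 0.1 × 0.1 × 0.1 = 97.82 kcal
Pathway 2: 829600 × 0.1 × 0.1 × 0.1 = 829.6 kcal
Total at Organism 15: 97.82 + 829.6 = 927.42 kcal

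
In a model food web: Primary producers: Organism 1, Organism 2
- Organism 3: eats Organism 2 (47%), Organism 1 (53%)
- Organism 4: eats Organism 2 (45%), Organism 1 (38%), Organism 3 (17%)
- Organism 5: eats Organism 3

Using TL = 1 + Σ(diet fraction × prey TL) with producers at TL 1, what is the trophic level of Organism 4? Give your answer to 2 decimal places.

Organism 3: 1 + (0.47×1 + 0.53×1) = 2
Organism 4: 1 + (0.45×1 + 0.38×1 + 0.17×2) = 2.17
Organism 5: 1 + 2 = 3

2.17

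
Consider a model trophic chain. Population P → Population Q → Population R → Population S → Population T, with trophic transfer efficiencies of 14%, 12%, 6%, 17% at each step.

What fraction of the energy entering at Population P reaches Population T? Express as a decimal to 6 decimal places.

Product of link efficiencies: 0.14 × 0.12 × 0.06 × 0.17 = 0.00017136

0.000171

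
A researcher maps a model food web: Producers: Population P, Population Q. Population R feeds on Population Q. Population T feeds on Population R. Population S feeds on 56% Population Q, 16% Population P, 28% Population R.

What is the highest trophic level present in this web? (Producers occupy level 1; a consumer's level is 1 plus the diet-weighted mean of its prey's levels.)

3

Population R: 1 + 1 = 2
Population S: 1 + (0.56×1 + 0.16×1 + 0.28×2) = 2.28
Population T: 1 + 2 = 3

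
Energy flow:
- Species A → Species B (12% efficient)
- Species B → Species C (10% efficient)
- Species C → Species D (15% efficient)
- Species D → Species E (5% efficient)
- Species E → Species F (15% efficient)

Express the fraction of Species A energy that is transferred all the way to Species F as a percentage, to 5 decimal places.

0.00135%

Product of link efficiencies: 0.12 × 0.1 × 0.15 × 0.05 × 0.15 = 0.0000135
As a percentage: 0.0000135 × 100 = 0.00135%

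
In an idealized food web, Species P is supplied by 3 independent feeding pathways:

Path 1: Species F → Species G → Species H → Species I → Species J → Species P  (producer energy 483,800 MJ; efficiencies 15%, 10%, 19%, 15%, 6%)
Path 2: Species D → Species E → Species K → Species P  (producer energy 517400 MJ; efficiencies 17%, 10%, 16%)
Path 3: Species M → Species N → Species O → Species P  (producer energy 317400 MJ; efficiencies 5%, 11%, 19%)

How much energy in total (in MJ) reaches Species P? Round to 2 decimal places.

1751.42 MJ

Path 1: 483800 × 0.15 × 0.1 × 0.19 × 0.15 × 0.06 = 12.40947 MJ
Path 2: 517400 × 0.17 × 0.1 × 0.16 = 1407.328 MJ
Path 3: 317400 × 0.05 × 0.11 × 0.19 = 331.683 MJ
Total at Species P: 12.40947 + 1407.328 + 331.683 = 1751.42047 MJ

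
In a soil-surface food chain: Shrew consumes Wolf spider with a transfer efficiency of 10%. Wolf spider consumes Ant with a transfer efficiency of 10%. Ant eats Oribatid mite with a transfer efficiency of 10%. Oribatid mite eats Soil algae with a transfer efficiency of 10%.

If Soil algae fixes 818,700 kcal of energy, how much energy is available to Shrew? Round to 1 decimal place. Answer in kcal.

Oribatid mite: 818700 × 0.1 = 81870 kcal
Ant: 81870 × 0.1 = 8187 kcal
Wolf spider: 8187 × 0.1 = 818.7 kcal
Shrew: 818.7 × 0.1 = 81.87 kcal

81.9 kcal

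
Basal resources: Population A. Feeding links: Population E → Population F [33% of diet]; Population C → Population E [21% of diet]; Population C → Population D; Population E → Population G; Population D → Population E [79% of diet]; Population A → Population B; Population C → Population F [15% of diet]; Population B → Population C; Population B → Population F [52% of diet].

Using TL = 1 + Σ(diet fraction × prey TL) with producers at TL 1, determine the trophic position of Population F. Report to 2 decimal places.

Population B: 1 + 1 = 2
Population C: 1 + 2 = 3
Population D: 1 + 3 = 4
Population E: 1 + (0.21×3 + 0.79×4) = 4.79
Population F: 1 + (0.15×3 + 0.33×4.79 + 0.52×2) = 4.0707
Population G: 1 + 4.79 = 5.79

4.07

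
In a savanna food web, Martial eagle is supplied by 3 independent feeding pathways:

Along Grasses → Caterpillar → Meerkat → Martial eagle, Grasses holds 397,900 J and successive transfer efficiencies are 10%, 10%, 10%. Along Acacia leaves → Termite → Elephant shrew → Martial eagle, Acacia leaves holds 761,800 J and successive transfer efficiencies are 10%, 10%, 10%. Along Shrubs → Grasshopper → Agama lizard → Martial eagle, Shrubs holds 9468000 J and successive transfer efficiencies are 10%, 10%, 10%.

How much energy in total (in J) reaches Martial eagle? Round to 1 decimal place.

10627.7 J

Via Grasses: 397900 × 0.1 × 0.1 × 0.1 = 397.9 J
Via Acacia leaves: 761800 × 0.1 × 0.1 × 0.1 = 761.8 J
Via Shrubs: 9468000 × 0.1 × 0.1 × 0.1 = 9468 J
Total at Martial eagle: 397.9 + 761.8 + 9468 = 10627.7 J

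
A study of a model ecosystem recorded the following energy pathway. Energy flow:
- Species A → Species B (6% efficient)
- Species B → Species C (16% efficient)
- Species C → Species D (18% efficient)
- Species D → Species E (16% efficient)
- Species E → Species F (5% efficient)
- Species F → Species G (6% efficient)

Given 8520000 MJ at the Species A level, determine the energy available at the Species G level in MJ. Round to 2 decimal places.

Species B: 8520000 × 0.06 = 511200 MJ
Species C: 511200 × 0.16 = 81792 MJ
Species D: 81792 × 0.18 = 14722.56 MJ
Species E: 14722.56 × 0.16 = 2355.6096 MJ
Species F: 2355.6096 × 0.05 = 117.78048 MJ
Species G: 117.78048 × 0.06 = 7.0668288 MJ

7.07 MJ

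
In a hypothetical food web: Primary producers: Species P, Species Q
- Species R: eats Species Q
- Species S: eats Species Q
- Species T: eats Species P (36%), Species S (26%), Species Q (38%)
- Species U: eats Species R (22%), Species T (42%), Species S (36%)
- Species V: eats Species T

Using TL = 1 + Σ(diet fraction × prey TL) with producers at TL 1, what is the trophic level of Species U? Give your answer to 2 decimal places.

Species R: 1 + 1 = 2
Species S: 1 + 1 = 2
Species T: 1 + (0.36×1 + 0.26×2 + 0.38×1) = 2.26
Species U: 1 + (0.22×2 + 0.42×2.26 + 0.36×2) = 3.1092
Species V: 1 + 2.26 = 3.26

3.11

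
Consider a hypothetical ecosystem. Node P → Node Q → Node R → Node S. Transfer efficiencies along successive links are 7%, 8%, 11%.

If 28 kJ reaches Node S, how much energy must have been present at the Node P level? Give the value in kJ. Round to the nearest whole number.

45455 kJ

Cumulative transfer efficiency: 0.07 × 0.08 × 0.11 = 0.000616
Node P energy = 28 / 0.000616 = 45455 kJ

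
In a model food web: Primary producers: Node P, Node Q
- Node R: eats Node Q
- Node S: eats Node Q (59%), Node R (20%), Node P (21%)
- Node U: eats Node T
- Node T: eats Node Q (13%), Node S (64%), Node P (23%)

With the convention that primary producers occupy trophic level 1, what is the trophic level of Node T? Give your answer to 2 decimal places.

Node R: 1 + 1 = 2
Node S: 1 + (0.59×1 + 0.2×2 + 0.21×1) = 2.2
Node T: 1 + (0.13×1 + 0.64×2.2 + 0.23×1) = 2.768
Node U: 1 + 2.768 = 3.768

2.77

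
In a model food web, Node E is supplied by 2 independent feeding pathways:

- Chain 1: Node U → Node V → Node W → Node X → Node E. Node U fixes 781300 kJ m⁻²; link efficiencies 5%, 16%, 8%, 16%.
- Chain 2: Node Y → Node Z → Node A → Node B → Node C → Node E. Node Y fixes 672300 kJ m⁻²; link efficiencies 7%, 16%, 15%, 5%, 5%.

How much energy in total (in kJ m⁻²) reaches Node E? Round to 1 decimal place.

82.8 kJ m⁻²

Chain 1: 781300 × 0.05 × 0.16 × 0.08 × 0.16 = 80.00512 kJ m⁻²
Chain 2: 672300 × 0.07 × 0.16 × 0.15 × 0.05 × 0.05 = 2.82366 kJ m⁻²
Total at Node E: 80.00512 + 2.82366 = 82.82878 kJ m⁻²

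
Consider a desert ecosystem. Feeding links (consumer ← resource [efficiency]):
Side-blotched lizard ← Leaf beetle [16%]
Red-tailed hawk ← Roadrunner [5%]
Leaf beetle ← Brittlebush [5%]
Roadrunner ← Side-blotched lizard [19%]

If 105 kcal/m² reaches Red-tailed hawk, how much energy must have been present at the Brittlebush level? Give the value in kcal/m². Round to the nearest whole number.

Cumulative transfer efficiency: 0.05 × 0.16 × 0.19 × 0.05 = 0.000076
Brittlebush energy = 105 / 0.000076 = 1381579 kcal/m²

1381579 kcal/m²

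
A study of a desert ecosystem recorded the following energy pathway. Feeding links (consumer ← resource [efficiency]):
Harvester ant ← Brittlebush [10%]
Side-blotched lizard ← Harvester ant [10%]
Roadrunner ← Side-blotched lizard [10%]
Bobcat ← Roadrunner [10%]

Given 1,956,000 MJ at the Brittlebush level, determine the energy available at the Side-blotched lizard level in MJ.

Harvester ant: 1956000 × 0.1 = 195600 MJ
Side-blotched lizard: 195600 × 0.1 = 19560 MJ

19560 MJ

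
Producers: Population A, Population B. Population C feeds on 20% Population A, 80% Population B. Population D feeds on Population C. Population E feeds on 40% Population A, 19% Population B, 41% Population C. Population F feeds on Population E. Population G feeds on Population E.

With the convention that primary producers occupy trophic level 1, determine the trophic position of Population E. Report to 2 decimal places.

Population C: 1 + (0.2×1 + 0.8×1) = 2
Population D: 1 + 2 = 3
Population E: 1 + (0.4×1 + 0.19×1 + 0.41×2) = 2.41
Population F: 1 + 2.41 = 3.41
Population G: 1 + 2.41 = 3.41

2.41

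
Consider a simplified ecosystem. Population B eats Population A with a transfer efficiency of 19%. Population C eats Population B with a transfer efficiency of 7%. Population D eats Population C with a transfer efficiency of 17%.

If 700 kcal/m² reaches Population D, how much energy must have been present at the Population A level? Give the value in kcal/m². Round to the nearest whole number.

Cumulative transfer efficiency: 0.19 × 0.07 × 0.17 = 0.002261
Population A energy = 700 / 0.002261 = 309598 kcal/m²

309598 kcal/m²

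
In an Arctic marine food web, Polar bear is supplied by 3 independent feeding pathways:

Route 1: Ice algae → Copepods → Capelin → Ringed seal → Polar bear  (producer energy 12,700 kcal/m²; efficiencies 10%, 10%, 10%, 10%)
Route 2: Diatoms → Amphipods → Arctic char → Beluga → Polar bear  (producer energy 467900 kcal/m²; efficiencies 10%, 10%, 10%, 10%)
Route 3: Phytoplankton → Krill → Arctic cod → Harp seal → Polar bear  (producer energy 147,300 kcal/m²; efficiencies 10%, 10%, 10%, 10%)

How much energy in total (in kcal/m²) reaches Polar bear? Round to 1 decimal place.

62.8 kcal/m²

Route 1: 12700 × 0.1 × 0.1 × 0.1 × 0.1 = 1.27 kcal/m²
Route 2: 467900 × 0.1 × 0.1 × 0.1 × 0.1 = 46.79 kcal/m²
Route 3: 147300 × 0.1 × 0.1 × 0.1 × 0.1 = 14.73 kcal/m²
Total at Polar bear: 1.27 + 46.79 + 14.73 = 62.79 kcal/m²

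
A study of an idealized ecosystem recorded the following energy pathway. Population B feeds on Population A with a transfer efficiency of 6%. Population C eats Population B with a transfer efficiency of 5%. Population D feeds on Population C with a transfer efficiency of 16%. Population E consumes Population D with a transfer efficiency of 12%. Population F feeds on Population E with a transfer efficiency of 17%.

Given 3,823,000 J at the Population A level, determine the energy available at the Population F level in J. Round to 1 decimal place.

37.4 J

Population B: 3823000 × 0.06 = 229380 J
Population C: 229380 × 0.05 = 11469 J
Population D: 11469 × 0.16 = 1835.04 J
Population E: 1835.04 × 0.12 = 220.2048 J
Population F: 220.2048 × 0.17 = 37.434816 J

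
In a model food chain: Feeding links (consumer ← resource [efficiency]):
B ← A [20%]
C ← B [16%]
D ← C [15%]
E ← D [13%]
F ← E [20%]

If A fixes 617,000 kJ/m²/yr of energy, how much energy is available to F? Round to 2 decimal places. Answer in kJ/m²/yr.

B: 617000 × 0.2 = 123400 kJ/m²/yr
C: 123400 × 0.16 = 19744 kJ/m²/yr
D: 19744 × 0.15 = 2961.6 kJ/m²/yr
E: 2961.6 × 0.13 = 385.008 kJ/m²/yr
F: 385.008 × 0.2 = 77.0016 kJ/m²/yr

77.00 kJ/m²/yr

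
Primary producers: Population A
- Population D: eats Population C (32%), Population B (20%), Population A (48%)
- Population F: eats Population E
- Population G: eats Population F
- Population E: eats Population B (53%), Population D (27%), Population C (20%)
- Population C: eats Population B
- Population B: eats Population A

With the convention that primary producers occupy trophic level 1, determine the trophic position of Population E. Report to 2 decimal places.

Population B: 1 + 1 = 2
Population C: 1 + 2 = 3
Population D: 1 + (0.32×3 + 0.2×2 + 0.48×1) = 2.84
Population E: 1 + (0.53×2 + 0.27×2.84 + 0.2×3) = 3.4268
Population F: 1 + 3.4268 = 4.4268
Population G: 1 + 4.4268 = 5.4268

3.43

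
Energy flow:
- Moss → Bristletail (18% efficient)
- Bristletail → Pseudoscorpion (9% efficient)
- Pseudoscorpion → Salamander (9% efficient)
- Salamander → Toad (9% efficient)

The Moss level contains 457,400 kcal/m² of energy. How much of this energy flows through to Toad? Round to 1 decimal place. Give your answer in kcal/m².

Bristletail: 457400 × 0.18 = 82332 kcal/m²
Pseudoscorpion: 82332 × 0.09 = 7409.88 kcal/m²
Salamander: 7409.88 × 0.09 = 666.8892 kcal/m²
Toad: 666.8892 × 0.09 = 60.020028 kcal/m²

60.0 kcal/m²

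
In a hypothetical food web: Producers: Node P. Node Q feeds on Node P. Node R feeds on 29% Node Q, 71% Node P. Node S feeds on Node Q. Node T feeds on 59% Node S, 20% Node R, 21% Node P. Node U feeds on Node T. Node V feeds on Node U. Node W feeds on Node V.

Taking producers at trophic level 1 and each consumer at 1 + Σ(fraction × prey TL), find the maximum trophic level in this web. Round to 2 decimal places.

Node Q: 1 + 1 = 2
Node R: 1 + (0.29×2 + 0.71×1) = 2.29
Node S: 1 + 2 = 3
Node T: 1 + (0.59×3 + 0.2×2.29 + 0.21×1) = 3.438
Node U: 1 + 3.438 = 4.438
Node V: 1 + 4.438 = 5.438
Node W: 1 + 5.438 = 6.438

6.44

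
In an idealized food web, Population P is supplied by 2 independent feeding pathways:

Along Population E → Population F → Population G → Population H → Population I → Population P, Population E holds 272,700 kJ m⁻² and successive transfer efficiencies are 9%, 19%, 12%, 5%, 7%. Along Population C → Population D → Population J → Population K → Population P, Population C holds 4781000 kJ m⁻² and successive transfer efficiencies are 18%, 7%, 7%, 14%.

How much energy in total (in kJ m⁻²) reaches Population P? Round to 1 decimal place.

Via Population E: 272700 × 0.09 × 0.19 × 0.12 × 0.05 × 0.07 = 1.9585314 kJ m⁻²
Via Population C: 4781000 × 0.18 × 0.07 × 0.07 × 0.14 = 590.35788 kJ m⁻²
Total at Population P: 1.9585314 + 590.35788 = 592.3164114 kJ m⁻²

592.3 kJ m⁻²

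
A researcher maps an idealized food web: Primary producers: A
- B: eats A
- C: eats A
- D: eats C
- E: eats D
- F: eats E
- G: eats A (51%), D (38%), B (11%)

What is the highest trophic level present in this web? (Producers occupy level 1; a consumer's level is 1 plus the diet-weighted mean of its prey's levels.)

5

B: 1 + 1 = 2
C: 1 + 1 = 2
D: 1 + 2 = 3
E: 1 + 3 = 4
F: 1 + 4 = 5
G: 1 + (0.51×1 + 0.38×3 + 0.11×2) = 2.87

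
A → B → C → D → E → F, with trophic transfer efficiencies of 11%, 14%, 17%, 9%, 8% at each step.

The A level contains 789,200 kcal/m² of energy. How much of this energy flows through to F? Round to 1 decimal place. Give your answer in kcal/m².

14.9 kcal/m²

B: 789200 × 0.11 = 86812 kcal/m²
C: 86812 × 0.14 = 12153.68 kcal/m²
D: 12153.68 × 0.17 = 2066.1256 kcal/m²
E: 2066.1256 × 0.09 = 185.951304 kcal/m²
F: 185.951304 × 0.08 = 14.87610432 kcal/m²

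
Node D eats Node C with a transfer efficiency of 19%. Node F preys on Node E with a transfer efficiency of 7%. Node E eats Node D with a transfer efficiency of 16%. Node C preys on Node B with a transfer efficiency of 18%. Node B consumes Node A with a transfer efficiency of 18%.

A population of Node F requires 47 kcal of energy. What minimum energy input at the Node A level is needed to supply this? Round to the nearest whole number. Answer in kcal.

681681 kcal

Cumulative transfer efficiency: 0.18 × 0.18 × 0.19 × 0.16 × 0.07 = 0.0000689472
Node A energy = 47 / 0.0000689472 = 681681 kcal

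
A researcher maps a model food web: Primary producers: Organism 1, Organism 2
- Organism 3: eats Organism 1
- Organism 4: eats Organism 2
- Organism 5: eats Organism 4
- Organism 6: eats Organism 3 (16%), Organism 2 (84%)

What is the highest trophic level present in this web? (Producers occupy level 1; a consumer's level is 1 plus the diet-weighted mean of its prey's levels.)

Organism 3: 1 + 1 = 2
Organism 4: 1 + 1 = 2
Organism 5: 1 + 2 = 3
Organism 6: 1 + (0.16×2 + 0.84×1) = 2.16

3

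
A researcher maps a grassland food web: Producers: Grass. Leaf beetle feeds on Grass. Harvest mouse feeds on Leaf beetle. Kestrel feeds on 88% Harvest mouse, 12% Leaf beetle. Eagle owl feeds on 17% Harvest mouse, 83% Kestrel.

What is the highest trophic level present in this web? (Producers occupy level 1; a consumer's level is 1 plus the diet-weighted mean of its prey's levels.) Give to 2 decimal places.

Leaf beetle: 1 + 1 = 2
Harvest mouse: 1 + 2 = 3
Kestrel: 1 + (0.88×3 + 0.12×2) = 3.88
Eagle owl: 1 + (0.17×3 + 0.83×3.88) = 4.7304

4.73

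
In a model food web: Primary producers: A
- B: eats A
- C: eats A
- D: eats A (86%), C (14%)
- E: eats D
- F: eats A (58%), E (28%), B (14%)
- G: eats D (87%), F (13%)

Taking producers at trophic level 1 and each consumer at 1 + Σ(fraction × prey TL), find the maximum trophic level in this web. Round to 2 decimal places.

3.22

B: 1 + 1 = 2
C: 1 + 1 = 2
D: 1 + (0.86×1 + 0.14×2) = 2.14
E: 1 + 2.14 = 3.14
F: 1 + (0.58×1 + 0.28×3.14 + 0.14×2) = 2.7392
G: 1 + (0.87×2.14 + 0.13×2.7392) = 3.217896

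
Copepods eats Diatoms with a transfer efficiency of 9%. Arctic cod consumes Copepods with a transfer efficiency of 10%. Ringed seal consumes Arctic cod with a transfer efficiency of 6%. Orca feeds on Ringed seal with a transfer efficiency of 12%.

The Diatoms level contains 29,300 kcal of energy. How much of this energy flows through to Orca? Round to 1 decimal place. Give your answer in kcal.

Copepods: 29300 × 0.09 = 2637 kcal
Arctic cod: 2637 × 0.1 = 263.7 kcal
Ringed seal: 263.7 × 0.06 = 15.822 kcal
Orca: 15.822 × 0.12 = 1.89864 kcal

1.9 kcal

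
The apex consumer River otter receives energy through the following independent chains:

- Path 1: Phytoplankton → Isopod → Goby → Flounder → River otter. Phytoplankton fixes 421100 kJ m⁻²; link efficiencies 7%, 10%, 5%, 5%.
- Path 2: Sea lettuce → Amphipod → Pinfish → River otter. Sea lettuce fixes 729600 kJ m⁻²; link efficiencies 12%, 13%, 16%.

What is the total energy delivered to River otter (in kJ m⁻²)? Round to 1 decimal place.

1828.5 kJ m⁻²

Path 1: 421100 × 0.07 × 0.1 × 0.05 × 0.05 = 7.36925 kJ m⁻²
Path 2: 729600 × 0.12 × 0.13 × 0.16 = 1821.0816 kJ m⁻²
Total at River otter: 7.36925 + 1821.0816 = 1828.45085 kJ m⁻²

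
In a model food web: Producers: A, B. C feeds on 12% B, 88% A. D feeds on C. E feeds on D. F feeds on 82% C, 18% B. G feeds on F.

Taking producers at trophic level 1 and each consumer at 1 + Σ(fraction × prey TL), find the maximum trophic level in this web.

4

C: 1 + (0.12×1 + 0.88×1) = 2
D: 1 + 2 = 3
E: 1 + 3 = 4
F: 1 + (0.82×2 + 0.18×1) = 2.82
G: 1 + 2.82 = 3.82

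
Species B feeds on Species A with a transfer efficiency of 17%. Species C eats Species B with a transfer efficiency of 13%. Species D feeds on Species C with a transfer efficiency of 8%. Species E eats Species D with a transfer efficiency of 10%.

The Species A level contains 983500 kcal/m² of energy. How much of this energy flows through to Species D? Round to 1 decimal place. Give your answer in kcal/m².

1738.8 kcal/m²

Species B: 983500 × 0.17 = 167195 kcal/m²
Species C: 167195 × 0.13 = 21735.35 kcal/m²
Species D: 21735.35 × 0.08 = 1738.828 kcal/m²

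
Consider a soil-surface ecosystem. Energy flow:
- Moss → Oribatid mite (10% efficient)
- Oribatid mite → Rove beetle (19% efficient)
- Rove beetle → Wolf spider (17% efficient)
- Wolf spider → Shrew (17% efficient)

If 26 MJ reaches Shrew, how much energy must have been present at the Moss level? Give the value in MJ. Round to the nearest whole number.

Cumulative transfer efficiency: 0.1 × 0.19 × 0.17 × 0.17 = 0.0005491
Moss energy = 26 / 0.0005491 = 47350 MJ

47350 MJ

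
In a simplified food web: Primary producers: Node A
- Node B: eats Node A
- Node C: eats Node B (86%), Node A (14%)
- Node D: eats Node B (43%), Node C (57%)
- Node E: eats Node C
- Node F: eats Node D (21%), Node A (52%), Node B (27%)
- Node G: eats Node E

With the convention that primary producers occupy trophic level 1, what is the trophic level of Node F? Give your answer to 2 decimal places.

Node B: 1 + 1 = 2
Node C: 1 + (0.86×2 + 0.14×1) = 2.86
Node D: 1 + (0.43×2 + 0.57×2.86) = 3.4902
Node E: 1 + 2.86 = 3.86
Node F: 1 + (0.21×3.4902 + 0.52×1 + 0.27×2) = 2.792942
Node G: 1 + 3.86 = 4.86

2.79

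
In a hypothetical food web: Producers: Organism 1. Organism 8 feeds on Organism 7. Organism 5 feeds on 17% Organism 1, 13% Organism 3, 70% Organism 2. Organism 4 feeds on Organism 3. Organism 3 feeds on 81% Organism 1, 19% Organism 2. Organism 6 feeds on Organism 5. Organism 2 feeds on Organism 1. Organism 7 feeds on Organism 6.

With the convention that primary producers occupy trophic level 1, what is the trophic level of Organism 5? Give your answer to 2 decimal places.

2.85

Organism 2: 1 + 1 = 2
Organism 3: 1 + (0.81×1 + 0.19×2) = 2.19
Organism 4: 1 + 2.19 = 3.19
Organism 5: 1 + (0.17×1 + 0.13×2.19 + 0.7×2) = 2.8547
Organism 6: 1 + 2.8547 = 3.8547
Organism 7: 1 + 3.8547 = 4.8547
Organism 8: 1 + 4.8547 = 5.8547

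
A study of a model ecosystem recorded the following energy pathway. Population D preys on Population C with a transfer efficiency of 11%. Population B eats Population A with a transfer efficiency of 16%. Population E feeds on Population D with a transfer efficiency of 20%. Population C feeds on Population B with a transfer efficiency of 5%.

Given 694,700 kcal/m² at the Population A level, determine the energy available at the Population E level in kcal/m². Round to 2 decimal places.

Population B: 694700 × 0.16 = 111152 kcal/m²
Population C: 111152 × 0.05 = 5557.6 kcal/m²
Population D: 5557.6 × 0.11 = 611.336 kcal/m²
Population E: 611.336 × 0.2 = 122.2672 kcal/m²

122.27 kcal/m²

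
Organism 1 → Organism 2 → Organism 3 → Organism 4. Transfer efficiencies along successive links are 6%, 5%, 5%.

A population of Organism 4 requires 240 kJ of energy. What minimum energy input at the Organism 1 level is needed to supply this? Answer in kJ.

Cumulative transfer efficiency: 0.06 × 0.05 × 0.05 = 0.00015
Organism 1 energy = 240 / 0.00015 = 1600000 kJ

1600000 kJ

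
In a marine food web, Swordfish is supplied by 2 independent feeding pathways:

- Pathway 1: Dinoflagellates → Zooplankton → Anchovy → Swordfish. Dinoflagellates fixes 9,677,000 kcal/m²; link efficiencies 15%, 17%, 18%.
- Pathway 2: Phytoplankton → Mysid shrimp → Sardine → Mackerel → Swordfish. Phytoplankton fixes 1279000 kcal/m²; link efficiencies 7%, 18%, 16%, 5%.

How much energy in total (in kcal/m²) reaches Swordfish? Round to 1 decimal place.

44546.4 kcal/m²

Pathway 1: 9677000 × 0.15 × 0.17 × 0.18 = 44417.43 kcal/m²
Pathway 2: 1279000 × 0.07 × 0.18 × 0.16 × 0.05 = 128.9232 kcal/m²
Total at Swordfish: 44417.43 + 128.9232 = 44546.3532 kcal/m²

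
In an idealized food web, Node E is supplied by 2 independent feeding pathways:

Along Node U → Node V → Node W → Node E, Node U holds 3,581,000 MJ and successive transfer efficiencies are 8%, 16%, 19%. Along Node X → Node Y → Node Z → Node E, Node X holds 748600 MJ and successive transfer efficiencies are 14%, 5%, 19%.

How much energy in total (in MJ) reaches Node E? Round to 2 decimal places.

9704.63 MJ

Via Node U: 3581000 × 0.08 × 0.16 × 0.19 = 8708.992 MJ
Via Node X: 748600 × 0.14 × 0.05 × 0.19 = 995.638 MJ
Total at Node E: 8708.992 + 995.638 = 9704.63 MJ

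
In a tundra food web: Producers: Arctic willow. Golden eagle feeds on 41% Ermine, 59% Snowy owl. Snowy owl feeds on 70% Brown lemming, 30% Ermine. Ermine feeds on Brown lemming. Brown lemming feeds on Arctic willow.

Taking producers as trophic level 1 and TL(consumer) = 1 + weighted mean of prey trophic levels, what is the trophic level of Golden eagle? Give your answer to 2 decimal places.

4.18

Brown lemming: 1 + 1 = 2
Ermine: 1 + 2 = 3
Snowy owl: 1 + (0.7×2 + 0.3×3) = 3.3
Golden eagle: 1 + (0.41×3 + 0.59×3.3) = 4.177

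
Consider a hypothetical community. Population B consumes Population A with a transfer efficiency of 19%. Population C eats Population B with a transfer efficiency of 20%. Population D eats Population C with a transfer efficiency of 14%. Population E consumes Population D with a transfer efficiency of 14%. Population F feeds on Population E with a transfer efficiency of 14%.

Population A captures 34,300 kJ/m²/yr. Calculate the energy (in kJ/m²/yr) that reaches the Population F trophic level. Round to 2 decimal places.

3.58 kJ/m²/yr

Population B: 34300 × 0.19 = 6517 kJ/m²/yr
Population C: 6517 × 0.2 = 1303.4 kJ/m²/yr
Population D: 1303.4 × 0.14 = 182.476 kJ/m²/yr
Population E: 182.476 × 0.14 = 25.54664 kJ/m²/yr
Population F: 25.54664 × 0.14 = 3.5765296 kJ/m²/yr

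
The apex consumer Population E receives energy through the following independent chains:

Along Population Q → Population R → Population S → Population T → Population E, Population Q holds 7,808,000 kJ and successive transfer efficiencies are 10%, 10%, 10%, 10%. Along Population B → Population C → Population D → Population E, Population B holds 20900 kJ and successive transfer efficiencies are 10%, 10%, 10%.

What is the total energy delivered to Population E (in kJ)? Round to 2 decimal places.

801.70 kJ

Via Population Q: 7808000 × 0.1 × 0.1 × 0.1 × 0.1 = 780.8 kJ
Via Population B: 20900 × 0.1 × 0.1 × 0.1 = 20.9 kJ
Total at Population E: 780.8 + 20.9 = 801.7 kJ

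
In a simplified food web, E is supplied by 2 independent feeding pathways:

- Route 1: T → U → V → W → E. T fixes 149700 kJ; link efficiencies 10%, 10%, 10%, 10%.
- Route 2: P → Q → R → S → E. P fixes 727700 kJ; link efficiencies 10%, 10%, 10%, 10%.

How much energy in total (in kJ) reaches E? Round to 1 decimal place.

Route 1: 149700 × 0.1 × 0.1 × 0.1 × 0.1 = 14.97 kJ
Route 2: 727700 × 0.1 × 0.1 × 0.1 × 0.1 = 72.77 kJ
Total at E: 14.97 + 72.77 = 87.74 kJ

87.7 kJ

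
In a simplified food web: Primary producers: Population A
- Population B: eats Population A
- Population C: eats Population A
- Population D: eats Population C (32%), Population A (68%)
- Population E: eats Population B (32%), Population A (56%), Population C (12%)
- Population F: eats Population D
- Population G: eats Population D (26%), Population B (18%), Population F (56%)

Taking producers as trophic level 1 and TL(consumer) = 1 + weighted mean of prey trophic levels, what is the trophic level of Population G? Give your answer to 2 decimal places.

3.82

Population B: 1 + 1 = 2
Population C: 1 + 1 = 2
Population D: 1 + (0.32×2 + 0.68×1) = 2.32
Population E: 1 + (0.32×2 + 0.56×1 + 0.12×2) = 2.44
Population F: 1 + 2.32 = 3.32
Population G: 1 + (0.26×2.32 + 0.18×2 + 0.56×3.32) = 3.8224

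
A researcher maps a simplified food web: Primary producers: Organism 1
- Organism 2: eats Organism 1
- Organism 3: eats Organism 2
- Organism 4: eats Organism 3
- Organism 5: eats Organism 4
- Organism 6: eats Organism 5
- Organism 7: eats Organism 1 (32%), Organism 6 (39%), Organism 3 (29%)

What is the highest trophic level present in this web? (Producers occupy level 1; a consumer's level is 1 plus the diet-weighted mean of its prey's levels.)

6

Organism 2: 1 + 1 = 2
Organism 3: 1 + 2 = 3
Organism 4: 1 + 3 = 4
Organism 5: 1 + 4 = 5
Organism 6: 1 + 5 = 6
Organism 7: 1 + (0.32×1 + 0.39×6 + 0.29×3) = 4.53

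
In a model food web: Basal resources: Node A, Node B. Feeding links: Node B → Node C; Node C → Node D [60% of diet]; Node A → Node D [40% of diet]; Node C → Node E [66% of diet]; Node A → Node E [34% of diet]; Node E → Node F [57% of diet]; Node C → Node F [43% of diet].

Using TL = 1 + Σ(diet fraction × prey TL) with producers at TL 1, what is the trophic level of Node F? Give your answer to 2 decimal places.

Node C: 1 + 1 = 2
Node D: 1 + (0.6×2 + 0.4×1) = 2.6
Node E: 1 + (0.66×2 + 0.34×1) = 2.66
Node F: 1 + (0.57×2.66 + 0.43×2) = 3.3762

3.38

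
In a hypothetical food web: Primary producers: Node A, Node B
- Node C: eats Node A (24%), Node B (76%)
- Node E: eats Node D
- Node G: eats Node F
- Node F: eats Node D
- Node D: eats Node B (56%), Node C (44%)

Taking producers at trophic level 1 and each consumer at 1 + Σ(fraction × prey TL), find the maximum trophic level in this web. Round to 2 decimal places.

4.44

Node C: 1 + (0.24×1 + 0.76×1) = 2
Node D: 1 + (0.56×1 + 0.44×2) = 2.44
Node E: 1 + 2.44 = 3.44
Node F: 1 + 2.44 = 3.44
Node G: 1 + 3.44 = 4.44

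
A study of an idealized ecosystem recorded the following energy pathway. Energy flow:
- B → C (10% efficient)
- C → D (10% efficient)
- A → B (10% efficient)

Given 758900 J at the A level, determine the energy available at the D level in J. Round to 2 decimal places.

758.90 J

B: 758900 × 0.1 = 75890 J
C: 75890 × 0.1 = 7589 J
D: 7589 × 0.1 = 758.9 J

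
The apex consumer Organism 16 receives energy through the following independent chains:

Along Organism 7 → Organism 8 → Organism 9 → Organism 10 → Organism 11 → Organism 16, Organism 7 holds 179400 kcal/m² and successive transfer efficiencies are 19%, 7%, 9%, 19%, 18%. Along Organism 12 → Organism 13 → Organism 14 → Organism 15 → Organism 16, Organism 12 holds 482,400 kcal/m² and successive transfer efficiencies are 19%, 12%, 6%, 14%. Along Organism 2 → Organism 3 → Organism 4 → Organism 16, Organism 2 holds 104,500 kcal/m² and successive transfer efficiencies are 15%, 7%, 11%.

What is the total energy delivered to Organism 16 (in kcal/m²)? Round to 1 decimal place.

Via Organism 7: 179400 × 0.19 × 0.07 × 0.09 × 0.19 × 0.18 = 7.34416956 kcal/m²
Via Organism 12: 482400 × 0.19 × 0.12 × 0.06 × 0.14 = 92.389248 kcal/m²
Via Organism 2: 104500 × 0.15 × 0.07 × 0.11 = 120.6975 kcal/m²
Total at Organism 16: 7.34416956 + 92.389248 + 120.6975 = 220.43091756 kcal/m²

220.4 kcal/m²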